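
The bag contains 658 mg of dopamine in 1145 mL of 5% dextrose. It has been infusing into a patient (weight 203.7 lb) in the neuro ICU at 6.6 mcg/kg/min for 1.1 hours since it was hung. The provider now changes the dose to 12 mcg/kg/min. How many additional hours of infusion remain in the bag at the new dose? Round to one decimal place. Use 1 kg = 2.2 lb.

Initial rate:
Weight = 203.7 lb ÷ 2.2 lb/kg = 92.59091 kg
Dose = 6.6 mcg/kg/min × 92.59091 kg = 611.1 mcg/min
611.1 mcg/min × 60 min/hr = 36666 mcg/hr
Concentration = 658 mg ÷ 1145 mL = 0.5746725 mg/mL = 574.6725 mcg/mL
Rate = 36666 mcg/hr ÷ 574.6725 mcg/mL = 63.8033 mL/hr
Volume infused so far = 63.8033 mL/hr × 1.1 hr = 70.18363 mL
Volume remaining = 1145 − 70.18363 = 1074.816 mL
New rate:
Dose = 12 mcg/kg/min × 92.59091 kg = 1111.091 mcg/min
1111.091 mcg/min × 60 min/hr = 66665.45 mcg/hr
Rate = 66665.45 mcg/hr ÷ 574.6725 mcg/mL = 116.006 mL/hr
Time remaining = 1074.816 mL ÷ 116.006 mL/hr = 9.265179 hr

9.3 hours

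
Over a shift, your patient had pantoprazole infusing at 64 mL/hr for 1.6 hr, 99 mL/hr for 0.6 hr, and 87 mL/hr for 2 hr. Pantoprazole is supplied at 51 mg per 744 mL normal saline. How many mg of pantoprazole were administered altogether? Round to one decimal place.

23.0 mg

Concentration = 51 mg ÷ 744 mL = 0.06854839 mg/mL
Stage 1: 64 mL/hr × 1.6 hr = 102.4 mL → 102.4 mL × 0.06854839 mg/mL = 7.019355 mg
Stage 2: 99 mL/hr × 0.6 hr = 59.4 mL → 59.4 mL × 0.06854839 mg/mL = 4.071774 mg
Stage 3: 87 mL/hr × 2 hr = 174 mL → 174 mL × 0.06854839 mg/mL = 11.92742 mg
Total = 7.019355 + 4.071774 + 11.92742 = 23.01855 mg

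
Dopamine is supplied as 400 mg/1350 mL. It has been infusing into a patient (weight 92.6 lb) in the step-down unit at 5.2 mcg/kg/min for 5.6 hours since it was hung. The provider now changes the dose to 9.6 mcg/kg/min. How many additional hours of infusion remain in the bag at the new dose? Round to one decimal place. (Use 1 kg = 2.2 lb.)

13.5 hours

Initial rate:
Weight = 92.6 lb ÷ 2.2 lb/kg = 42.09091 kg
Dose = 5.2 mcg/kg/min × 42.09091 kg = 218.8727 mcg/min
218.8727 mcg/min × 60 min/hr = 13132.36 mcg/hr
Concentration = 400 mg ÷ 1350 mL = 0.2962963 mg/mL = 296.2963 mcg/mL
Rate = 13132.36 mcg/hr ÷ 296.2963 mcg/mL = 44.32173 mL/hr
Volume infused so far = 44.32173 mL/hr × 5.6 hr = 248.2017 mL
Volume remaining = 1350 − 248.2017 = 1101.798 mL
New rate:
Dose = 9.6 mcg/kg/min × 42.09091 kg = 404.0727 mcg/min
404.0727 mcg/min × 60 min/hr = 24244.36 mcg/hr
Rate = 24244.36 mcg/hr ÷ 296.2963 mcg/mL = 81.82473 mL/hr
Time remaining = 1101.798 mL ÷ 81.82473 mL/hr = 13.46535 hr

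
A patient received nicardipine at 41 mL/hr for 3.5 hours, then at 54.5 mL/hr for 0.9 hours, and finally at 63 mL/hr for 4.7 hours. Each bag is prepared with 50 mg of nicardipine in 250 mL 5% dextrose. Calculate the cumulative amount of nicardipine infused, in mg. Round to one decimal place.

97.7 mg

Concentration = 50 mg ÷ 250 mL = 0.2 mg/mL
Stage 1: 41 mL/hr × 3.5 hr = 143.5 mL → 143.5 mL × 0.2 mg/mL = 28.7 mg
Stage 2: 54.5 mL/hr × 0.9 hr = 49.05 mL → 49.05 mL × 0.2 mg/mL = 9.81 mg
Stage 3: 63 mL/hr × 4.7 hr = 296.1 mL → 296.1 mL × 0.2 mg/mL = 59.22 mg
Total = 28.7 + 9.81 + 59.22 = 97.73 mg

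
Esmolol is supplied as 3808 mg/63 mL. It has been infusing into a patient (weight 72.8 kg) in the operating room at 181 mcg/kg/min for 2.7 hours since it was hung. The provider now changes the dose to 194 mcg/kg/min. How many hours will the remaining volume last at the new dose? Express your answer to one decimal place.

2.0 hours

Initial rate:
Dose = 181 mcg/kg/min × 72.8 kg = 13176.8 mcg/min
13176.8 mcg/min × 60 min/hr = 790608 mcg/hr
Concentration = 3808 mg ÷ 63 mL = 60.44444 mg/mL = 60444.44 mcg/mL
Rate = 790608 mcg/hr ÷ 60444.44 mcg/mL = 13.07991 mL/hr
Volume infused so far = 13.07991 mL/hr × 2.7 hr = 35.31576 mL
Volume remaining = 63 − 35.31576 = 27.68424 mL
New rate:
Dose = 194 mcg/kg/min × 72.8 kg = 14123.2 mcg/min
14123.2 mcg/min × 60 min/hr = 847392 mcg/hr
Rate = 847392 mcg/hr ÷ 60444.44 mcg/mL = 14.01935 mL/hr
Time remaining = 27.68424 mL ÷ 14.01935 mL/hr = 1.974716 hr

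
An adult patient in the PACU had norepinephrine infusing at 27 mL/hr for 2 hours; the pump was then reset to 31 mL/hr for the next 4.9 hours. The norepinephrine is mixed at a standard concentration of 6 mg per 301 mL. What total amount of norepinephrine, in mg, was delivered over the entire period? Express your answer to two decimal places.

Concentration = 6 mg ÷ 301 mL = 0.01993355 mg/mL
Stage 1: 27 mL/hr × 2 hr = 54 mL → 54 mL × 0.01993355 mg/mL = 1.076412 mg
Stage 2: 31 mL/hr × 4.9 hr = 151.9 mL → 151.9 mL × 0.01993355 mg/mL = 3.027907 mg
Total = 1.076412 + 3.027907 = 4.104319 mg

4.10 mg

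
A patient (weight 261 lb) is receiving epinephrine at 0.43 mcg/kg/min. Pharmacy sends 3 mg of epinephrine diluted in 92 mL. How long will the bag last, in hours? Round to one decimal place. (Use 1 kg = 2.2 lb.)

Weight = 261 lb ÷ 2.2 lb/kg = 118.6364 kg
Dose = 0.43 mcg/kg/min × 118.6364 kg = 51.01364 mcg/min
51.01364 mcg/min × 60 min/hr = 3060.818 mcg/hr
Concentration = 3 mg ÷ 92 mL = 0.0326087 mg/mL = 32.6087 mcg/mL
Rate = 3060.818 mcg/hr ÷ 32.6087 mcg/mL = 93.86509 mL/hr
Duration = 92 mL ÷ 93.86509 mL/hr = 0.9801301 hr

1.0 hours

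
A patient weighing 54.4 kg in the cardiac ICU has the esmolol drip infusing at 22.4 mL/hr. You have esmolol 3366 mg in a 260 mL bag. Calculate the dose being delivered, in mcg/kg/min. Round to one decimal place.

88.8 mcg/kg/min

Concentration = 3366 mg ÷ 260 mL = 12.94615 mg/mL = 12946.15 mcg/mL
Drug rate = 22.4 mL/hr × 12946.15 mcg/mL = 289993.8 mcg/hr
289993.8 mcg/hr ÷ 60 min/hr = 4833.231 mcg/min
4833.231 mcg/min ÷ 54.4 kg = 88.84615 mcg/kg/min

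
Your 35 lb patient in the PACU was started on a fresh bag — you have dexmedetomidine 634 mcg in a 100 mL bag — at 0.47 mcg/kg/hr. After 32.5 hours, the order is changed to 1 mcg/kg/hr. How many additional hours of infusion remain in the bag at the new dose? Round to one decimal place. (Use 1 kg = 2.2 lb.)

24.6 hours

Initial rate:
Weight = 35 lb ÷ 2.2 lb/kg = 15.90909 kg
Dose = 0.47 mcg/kg/hr × 15.90909 kg = 7.477273 mcg/hr
Concentration = 634 mcg ÷ 100 mL = 6.34 mcg/mL
Rate = 7.477273 mcg/hr ÷ 6.34 mcg/mL = 1.179381 mL/hr
Volume infused so far = 1.179381 mL/hr × 32.5 hr = 38.32987 mL
Volume remaining = 100 − 38.32987 = 61.67013 mL
New rate:
Dose = 1 mcg/kg/hr × 15.90909 kg = 15.90909 mcg/hr
Rate = 15.90909 mcg/hr ÷ 6.34 mcg/mL = 2.50932 mL/hr
Time remaining = 61.67013 mL ÷ 2.50932 mL/hr = 24.57643 hr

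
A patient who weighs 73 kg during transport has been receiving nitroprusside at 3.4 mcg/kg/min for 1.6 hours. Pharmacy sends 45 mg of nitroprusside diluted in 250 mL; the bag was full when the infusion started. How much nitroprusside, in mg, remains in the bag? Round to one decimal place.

21.2 mg

Dose = 3.4 mcg/kg/min × 73 kg = 248.2 mcg/min
248.2 mcg/min × 60 min/hr = 14892 mcg/hr
Concentration = 45 mg ÷ 250 mL = 0.18 mg/mL = 180 mcg/mL
Rate = 14892 mcg/hr ÷ 180 mcg/mL = 82.73333 mL/hr
Volume infused = 82.73333 mL/hr × 1.6 hr = 132.3733 mL
Volume remaining = 250 − 132.3733 = 117.6267 mL
Drug remaining = 117.6267 mL × 180 mcg/mL = 21172.8 mcg = 21.1728 mg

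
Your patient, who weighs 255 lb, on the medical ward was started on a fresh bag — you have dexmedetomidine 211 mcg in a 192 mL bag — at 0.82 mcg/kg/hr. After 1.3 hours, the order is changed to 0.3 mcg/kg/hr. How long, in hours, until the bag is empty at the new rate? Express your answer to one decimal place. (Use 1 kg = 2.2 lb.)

2.5 hours

Initial rate:
Weight = 255 lb ÷ 2.2 lb/kg = 115.9091 kg
Dose = 0.82 mcg/kg/hr × 115.9091 kg = 95.04545 mcg/hr
Concentration = 211 mcg ÷ 192 mL = 1.098958 mcg/mL
Rate = 95.04545 mcg/hr ÷ 1.098958 mcg/mL = 86.48686 mL/hr
Volume infused so far = 86.48686 mL/hr × 1.3 hr = 112.4329 mL
Volume remaining = 192 − 112.4329 = 79.56708 mL
New rate:
Dose = 0.3 mcg/kg/hr × 115.9091 kg = 34.77273 mcg/hr
Rate = 34.77273 mcg/hr ÷ 1.098958 mcg/mL = 31.64153 mL/hr
Time remaining = 79.56708 mL ÷ 31.64153 mL/hr = 2.514641 hr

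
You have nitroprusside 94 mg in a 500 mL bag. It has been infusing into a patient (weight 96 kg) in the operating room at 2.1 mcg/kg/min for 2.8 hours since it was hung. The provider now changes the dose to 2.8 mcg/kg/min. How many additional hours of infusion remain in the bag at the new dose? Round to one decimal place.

3.7 hours

Initial rate:
Dose = 2.1 mcg/kg/min × 96 kg = 201.6 mcg/min
201.6 mcg/min × 60 min/hr = 12096 mcg/hr
Concentration = 94 mg ÷ 500 mL = 0.188 mg/mL = 188 mcg/mL
Rate = 12096 mcg/hr ÷ 188 mcg/mL = 64.34043 mL/hr
Volume infused so far = 64.34043 mL/hr × 2.8 hr = 180.1532 mL
Volume remaining = 500 − 180.1532 = 319.8468 mL
New rate:
Dose = 2.8 mcg/kg/min × 96 kg = 268.8 mcg/min
268.8 mcg/min × 60 min/hr = 16128 mcg/hr
Rate = 16128 mcg/hr ÷ 188 mcg/mL = 85.78723 mL/hr
Time remaining = 319.8468 mL ÷ 85.78723 mL/hr = 3.728373 hr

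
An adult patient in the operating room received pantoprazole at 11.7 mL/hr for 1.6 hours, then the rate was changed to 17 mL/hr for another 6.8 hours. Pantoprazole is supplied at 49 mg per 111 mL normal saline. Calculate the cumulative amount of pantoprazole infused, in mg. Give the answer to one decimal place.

59.3 mg

Concentration = 49 mg ÷ 111 mL = 0.4414414 mg/mL
Stage 1: 11.7 mL/hr × 1.6 hr = 18.72 mL → 18.72 mL × 0.4414414 mg/mL = 8.263784 mg
Stage 2: 17 mL/hr × 6.8 hr = 115.6 mL → 115.6 mL × 0.4414414 mg/mL = 51.03063 mg
Total = 8.263784 + 51.03063 = 59.29441 mg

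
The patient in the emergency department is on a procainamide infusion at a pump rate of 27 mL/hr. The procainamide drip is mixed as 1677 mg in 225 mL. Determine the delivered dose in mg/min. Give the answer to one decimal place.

3.4 mg/min

Concentration = 1677 mg ÷ 225 mL = 7.453333 mg/mL
Drug rate = 27 mL/hr × 7.453333 mg/mL = 201.24 mg/hr
201.24 mg/hr ÷ 60 min/hr = 3.354 mg/min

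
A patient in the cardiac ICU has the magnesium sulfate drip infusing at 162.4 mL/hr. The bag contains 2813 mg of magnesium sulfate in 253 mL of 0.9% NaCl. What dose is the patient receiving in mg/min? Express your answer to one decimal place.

30.1 mg/min

Concentration = 2813 mg ÷ 253 mL = 11.11858 mg/mL
Drug rate = 162.4 mL/hr × 11.11858 mg/mL = 1805.657 mg/hr
1805.657 mg/hr ÷ 60 min/hr = 30.09428 mg/min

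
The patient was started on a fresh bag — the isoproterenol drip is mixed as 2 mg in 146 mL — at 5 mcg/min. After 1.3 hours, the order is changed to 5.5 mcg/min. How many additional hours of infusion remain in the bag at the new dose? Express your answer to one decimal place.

Initial rate:
5 mcg/min × 60 min/hr = 300 mcg/hr
Concentration = 2 mg ÷ 146 mL = 0.01369863 mg/mL = 13.69863 mcg/mL
Rate = 300 mcg/hr ÷ 13.69863 mcg/mL = 21.9 mL/hr
Volume infused so far = 21.9 mL/hr × 1.3 hr = 28.47 mL
Volume remaining = 146 − 28.47 = 117.53 mL
New rate:
5.5 mcg/min × 60 min/hr = 330 mcg/hr
Rate = 330 mcg/hr ÷ 13.69863 mcg/mL = 24.09 mL/hr
Time remaining = 117.53 mL ÷ 24.09 mL/hr = 4.878788 hr

4.9 hours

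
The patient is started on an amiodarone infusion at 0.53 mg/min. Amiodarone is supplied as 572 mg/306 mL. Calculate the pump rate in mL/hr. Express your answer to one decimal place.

17.0 mL/hr

0.53 mg/min × 60 min/hr = 31.8 mg/hr
Concentration = 572 mg ÷ 306 mL = 1.869281 mg/mL
Rate = 31.8 mg/hr ÷ 1.869281 mg/mL = 17.01189 mL/hr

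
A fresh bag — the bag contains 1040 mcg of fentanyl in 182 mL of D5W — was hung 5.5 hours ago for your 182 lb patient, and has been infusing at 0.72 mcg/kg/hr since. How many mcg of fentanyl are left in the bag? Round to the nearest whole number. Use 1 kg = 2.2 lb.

Weight = 182 lb ÷ 2.2 lb/kg = 82.72727 kg
Dose = 0.72 mcg/kg/hr × 82.72727 kg = 59.56364 mcg/hr
Concentration = 1040 mcg ÷ 182 mL = 5.714286 mcg/mL
Rate = 59.56364 mcg/hr ÷ 5.714286 mcg/mL = 10.42364 mL/hr
Volume infused = 10.42364 mL/hr × 5.5 hr = 57.33 mL
Volume remaining = 182 − 57.33 = 124.67 mL
Drug remaining = 124.67 mL × 5.714286 mcg/mL = 712.4 mcg

712 mcg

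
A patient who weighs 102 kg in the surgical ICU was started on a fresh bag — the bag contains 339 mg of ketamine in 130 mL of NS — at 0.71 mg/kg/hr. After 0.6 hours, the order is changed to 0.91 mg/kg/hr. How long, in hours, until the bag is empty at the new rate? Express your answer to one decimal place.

3.2 hours

Initial rate:
Dose = 0.71 mg/kg/hr × 102 kg = 72.42 mg/hr
Concentration = 339 mg ÷ 130 mL = 2.607692 mg/mL
Rate = 72.42 mg/hr ÷ 2.607692 mg/mL = 27.77168 mL/hr
Volume infused so far = 27.77168 mL/hr × 0.6 hr = 16.66301 mL
Volume remaining = 130 − 16.66301 = 113.337 mL
New rate:
Dose = 0.91 mg/kg/hr × 102 kg = 92.82 mg/hr
Rate = 92.82 mg/hr ÷ 2.607692 mg/mL = 35.59469 mL/hr
Time remaining = 113.337 mL ÷ 35.59469 mL/hr = 3.184098 hr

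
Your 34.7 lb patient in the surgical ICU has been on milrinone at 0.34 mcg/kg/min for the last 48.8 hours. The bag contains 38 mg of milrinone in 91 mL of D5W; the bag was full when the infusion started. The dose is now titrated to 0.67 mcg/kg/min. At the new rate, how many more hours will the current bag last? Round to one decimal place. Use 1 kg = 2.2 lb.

Initial rate:
Weight = 34.7 lb ÷ 2.2 lb/kg = 15.77273 kg
Dose = 0.34 mcg/kg/min × 15.77273 kg = 5.362727 mcg/min
5.362727 mcg/min × 60 min/hr = 321.7636 mcg/hr
Concentration = 38 mg ÷ 91 mL = 0.4175824 mg/mL = 417.5824 mcg/mL
Rate = 321.7636 mcg/hr ÷ 417.5824 mcg/mL = 0.7705392 mL/hr
Volume infused so far = 0.7705392 mL/hr × 48.8 hr = 37.60231 mL
Volume remaining = 91 − 37.60231 = 53.39769 mL
New rate:
Dose = 0.67 mcg/kg/min × 15.77273 kg = 10.56773 mcg/min
10.56773 mcg/min × 60 min/hr = 634.0636 mcg/hr
Rate = 634.0636 mcg/hr ÷ 417.5824 mcg/mL = 1.518416 mL/hr
Time remaining = 53.39769 mL ÷ 1.518416 mL/hr = 35.16671 hr

35.2 hours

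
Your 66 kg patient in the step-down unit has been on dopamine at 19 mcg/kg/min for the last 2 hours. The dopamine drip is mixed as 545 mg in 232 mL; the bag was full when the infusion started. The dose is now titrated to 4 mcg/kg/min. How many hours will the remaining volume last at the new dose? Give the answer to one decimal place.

Initial rate:
Dose = 19 mcg/kg/min × 66 kg = 1254 mcg/min
1254 mcg/min × 60 min/hr = 75240 mcg/hr
Concentration = 545 mg ÷ 232 mL = 2.349138 mg/mL = 2349.138 mcg/mL
Rate = 75240 mcg/hr ÷ 2349.138 mcg/mL = 32.02877 mL/hr
Volume infused so far = 32.02877 mL/hr × 2 hr = 64.05754 mL
Volume remaining = 232 − 64.05754 = 167.9425 mL
New rate:
Dose = 4 mcg/kg/min × 66 kg = 264 mcg/min
264 mcg/min × 60 min/hr = 15840 mcg/hr
Rate = 15840 mcg/hr ÷ 2349.138 mcg/mL = 6.742899 mL/hr
Time remaining = 167.9425 mL ÷ 6.742899 mL/hr = 24.90657 hr

24.9 hours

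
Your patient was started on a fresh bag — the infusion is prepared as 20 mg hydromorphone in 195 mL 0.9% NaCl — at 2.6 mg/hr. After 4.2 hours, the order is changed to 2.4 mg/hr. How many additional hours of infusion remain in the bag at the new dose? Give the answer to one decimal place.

Initial rate:
Concentration = 20 mg ÷ 195 mL = 0.1025641 mg/mL
Rate = 2.6 mg/hr ÷ 0.1025641 mg/mL = 25.35 mL/hr
Volume infused so far = 25.35 mL/hr × 4.2 hr = 106.47 mL
Volume remaining = 195 − 106.47 = 88.53 mL
New rate:
Rate = 2.4 mg/hr ÷ 0.1025641 mg/mL = 23.4 mL/hr
Time remaining = 88.53 mL ÷ 23.4 mL/hr = 3.783333 hr

3.8 hours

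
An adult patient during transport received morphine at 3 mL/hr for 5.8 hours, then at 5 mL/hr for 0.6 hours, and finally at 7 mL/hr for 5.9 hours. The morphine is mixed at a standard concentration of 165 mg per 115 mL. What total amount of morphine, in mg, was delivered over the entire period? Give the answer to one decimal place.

Concentration = 165 mg ÷ 115 mL = 1.434783 mg/mL
Stage 1: 3 mL/hr × 5.8 hr = 17.4 mL → 17.4 mL × 1.434783 mg/mL = 24.96522 mg
Stage 2: 5 mL/hr × 0.6 hr = 3 mL → 3 mL × 1.434783 mg/mL = 4.304348 mg
Stage 3: 7 mL/hr × 5.9 hr = 41.3 mL → 41.3 mL × 1.434783 mg/mL = 59.25652 mg
Total = 24.96522 + 4.304348 + 59.25652 = 88.52609 mg

88.5 mg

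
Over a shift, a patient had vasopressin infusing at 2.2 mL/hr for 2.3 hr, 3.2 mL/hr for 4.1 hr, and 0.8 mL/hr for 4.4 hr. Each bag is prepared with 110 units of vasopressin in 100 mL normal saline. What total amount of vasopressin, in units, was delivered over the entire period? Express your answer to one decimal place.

Concentration = 110 units ÷ 100 mL = 1.1 units/mL
Stage 1: 2.2 mL/hr × 2.3 hr = 5.06 mL → 5.06 mL × 1.1 units/mL = 5.566 units
Stage 2: 3.2 mL/hr × 4.1 hr = 13.12 mL → 13.12 mL × 1.1 units/mL = 14.432 units
Stage 3: 0.8 mL/hr × 4.4 hr = 3.52 mL → 3.52 mL × 1.1 units/mL = 3.872 units
Total = 5.566 + 14.432 + 3.872 = 23.87 units

23.9 units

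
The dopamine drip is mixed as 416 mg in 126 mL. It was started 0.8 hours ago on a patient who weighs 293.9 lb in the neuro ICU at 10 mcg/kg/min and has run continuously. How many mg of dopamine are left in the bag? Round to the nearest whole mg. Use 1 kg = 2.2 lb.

352 mg

Weight = 293.9 lb ÷ 2.2 lb/kg = 133.5909 kg
Dose = 10 mcg/kg/min × 133.5909 kg = 1335.909 mcg/min
1335.909 mcg/min × 60 min/hr = 80154.55 mcg/hr
Concentration = 416 mg ÷ 126 mL = 3.301587 mg/mL = 3301.587 mcg/mL
Rate = 80154.55 mcg/hr ÷ 3301.587 mcg/mL = 24.27758 mL/hr
Volume infused = 24.27758 mL/hr × 0.8 hr = 19.42206 mL
Volume remaining = 126 − 19.42206 = 106.5779 mL
Drug remaining = 106.5779 mL × 3301.587 mcg/mL = 351876.4 mcg = 351.8764 mg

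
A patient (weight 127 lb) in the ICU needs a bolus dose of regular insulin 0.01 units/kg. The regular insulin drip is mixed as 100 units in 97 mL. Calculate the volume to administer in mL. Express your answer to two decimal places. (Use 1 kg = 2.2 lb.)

Weight = 127 lb ÷ 2.2 lb/kg = 57.72727 kg
Dose = 0.01 units/kg × 57.72727 kg = 0.5772727 units
Concentration = 100 units ÷ 97 mL = 1.030928 units/mL
Volume = 0.5772727 units ÷ 1.030928 units/mL = 0.5599545 mL

0.56 mL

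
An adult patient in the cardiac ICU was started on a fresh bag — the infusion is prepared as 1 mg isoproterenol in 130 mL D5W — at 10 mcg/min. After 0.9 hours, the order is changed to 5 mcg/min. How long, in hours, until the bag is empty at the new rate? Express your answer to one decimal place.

Initial rate:
10 mcg/min × 60 min/hr = 600 mcg/hr
Concentration = 1 mg ÷ 130 mL = 0.007692308 mg/mL = 7.692308 mcg/mL
Rate = 600 mcg/hr ÷ 7.692308 mcg/mL = 78 mL/hr
Volume infused so far = 78 mL/hr × 0.9 hr = 70.2 mL
Volume remaining = 130 − 70.2 = 59.8 mL
New rate:
5 mcg/min × 60 min/hr = 300 mcg/hr
Rate = 300 mcg/hr ÷ 7.692308 mcg/mL = 39 mL/hr
Time remaining = 59.8 mL ÷ 39 mL/hr = 1.533333 hr

1.5 hours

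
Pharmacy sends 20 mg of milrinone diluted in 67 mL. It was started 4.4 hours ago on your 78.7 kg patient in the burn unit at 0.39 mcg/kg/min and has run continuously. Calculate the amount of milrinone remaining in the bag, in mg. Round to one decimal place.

Dose = 0.39 mcg/kg/min × 78.7 kg = 30.693 mcg/min
30.693 mcg/min × 60 min/hr = 1841.58 mcg/hr
Concentration = 20 mg ÷ 67 mL = 0.2985075 mg/mL = 298.5075 mcg/mL
Rate = 1841.58 mcg/hr ÷ 298.5075 mcg/mL = 6.169293 mL/hr
Volume infused = 6.169293 mL/hr × 4.4 hr = 27.14489 mL
Volume remaining = 67 − 27.14489 = 39.85511 mL
Drug remaining = 39.85511 mL × 298.5075 mcg/mL = 11897.05 mcg = 11.89705 mg

11.9 mg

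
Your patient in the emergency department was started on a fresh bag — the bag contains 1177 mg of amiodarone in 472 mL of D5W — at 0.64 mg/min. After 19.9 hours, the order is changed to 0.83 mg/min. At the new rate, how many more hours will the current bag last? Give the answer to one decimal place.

Initial rate:
0.64 mg/min × 60 min/hr = 38.4 mg/hr
Concentration = 1177 mg ÷ 472 mL = 2.493644 mg/mL
Rate = 38.4 mg/hr ÷ 2.493644 mg/mL = 15.39915 mL/hr
Volume infused so far = 15.39915 mL/hr × 19.9 hr = 306.4431 mL
Volume remaining = 472 − 306.4431 = 165.5569 mL
New rate:
0.83 mg/min × 60 min/hr = 49.8 mg/hr
Rate = 49.8 mg/hr ÷ 2.493644 mg/mL = 19.97077 mL/hr
Time remaining = 165.5569 mL ÷ 19.97077 mL/hr = 8.28996 hr

8.3 hours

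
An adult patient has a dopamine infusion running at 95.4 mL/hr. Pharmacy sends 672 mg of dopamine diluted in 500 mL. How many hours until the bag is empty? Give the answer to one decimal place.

5.2 hours

Duration = 500 mL ÷ 95.4 mL/hr = 5.24109 hr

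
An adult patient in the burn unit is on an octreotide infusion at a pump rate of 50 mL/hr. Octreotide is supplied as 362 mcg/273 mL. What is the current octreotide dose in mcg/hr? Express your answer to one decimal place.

Concentration = 362 mcg ÷ 273 mL = 1.326007 mcg/mL
Drug rate = 50 mL/hr × 1.326007 mcg/mL = 66.30037 mcg/hr

66.3 mcg/hr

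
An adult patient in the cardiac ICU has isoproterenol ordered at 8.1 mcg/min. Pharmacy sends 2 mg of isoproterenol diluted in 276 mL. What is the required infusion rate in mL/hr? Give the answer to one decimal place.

8.1 mcg/min × 60 min/hr = 486 mcg/hr
Concentration = 2 mg ÷ 276 mL = 0.007246377 mg/mL = 7.246377 mcg/mL
Rate = 486 mcg/hr ÷ 7.246377 mcg/mL = 67.068 mL/hr

67.1 mL/hr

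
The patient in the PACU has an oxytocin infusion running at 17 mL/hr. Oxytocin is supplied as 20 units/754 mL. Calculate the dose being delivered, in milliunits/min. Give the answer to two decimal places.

Concentration = 20 units ÷ 754 mL = 0.0265252 units/mL = 26.5252 milliunits/mL
Drug rate = 17 mL/hr × 26.5252 milliunits/mL = 450.9284 milliunits/hr
450.9284 milliunits/hr ÷ 60 min/hr = 7.515473 milliunits/min

7.52 milliunits/min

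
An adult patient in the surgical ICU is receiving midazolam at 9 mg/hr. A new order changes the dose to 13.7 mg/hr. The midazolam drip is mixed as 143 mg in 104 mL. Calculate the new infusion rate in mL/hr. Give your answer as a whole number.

10 mL/hr

Concentration = 143 mg ÷ 104 mL = 1.375 mg/mL
Rate = 13.7 mg/hr ÷ 1.375 mg/mL = 9.963636 mL/hr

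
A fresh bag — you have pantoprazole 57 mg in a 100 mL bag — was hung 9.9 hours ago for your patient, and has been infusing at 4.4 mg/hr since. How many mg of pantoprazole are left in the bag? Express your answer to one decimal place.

13.4 mg

Concentration = 57 mg ÷ 100 mL = 0.57 mg/mL
Rate = 4.4 mg/hr ÷ 0.57 mg/mL = 7.719298 mL/hr
Volume infused = 7.719298 mL/hr × 9.9 hr = 76.42105 mL
Volume remaining = 100 − 76.42105 = 23.57895 mL
Drug remaining = 23.57895 mL × 0.57 mg/mL = 13.44 mg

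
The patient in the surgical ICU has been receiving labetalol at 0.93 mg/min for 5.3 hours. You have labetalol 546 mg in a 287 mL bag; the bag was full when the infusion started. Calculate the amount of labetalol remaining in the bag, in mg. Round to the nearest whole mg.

250 mg

0.93 mg/min × 60 min/hr = 55.8 mg/hr
Concentration = 546 mg ÷ 287 mL = 1.902439 mg/mL
Rate = 55.8 mg/hr ÷ 1.902439 mg/mL = 29.33077 mL/hr
Volume infused = 29.33077 mL/hr × 5.3 hr = 155.4531 mL
Volume remaining = 287 − 155.4531 = 131.5469 mL
Drug remaining = 131.5469 mL × 1.902439 mg/mL = 250.26 mg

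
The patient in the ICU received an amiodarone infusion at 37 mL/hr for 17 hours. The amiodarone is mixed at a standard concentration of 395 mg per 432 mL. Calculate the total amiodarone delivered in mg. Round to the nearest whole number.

Concentration = 395 mg ÷ 432 mL = 0.9143519 mg/mL
Drug rate = 37 mL/hr × 0.9143519 mg/mL = 33.83102 mg/hr
Total = 33.83102 mg/hr × 17 hr = 575.1273 mg

575 mg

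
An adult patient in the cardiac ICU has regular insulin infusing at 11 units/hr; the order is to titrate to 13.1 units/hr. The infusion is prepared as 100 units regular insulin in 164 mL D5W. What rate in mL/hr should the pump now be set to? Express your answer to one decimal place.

21.5 mL/hr

Concentration = 100 units ÷ 164 mL = 0.6097561 units/mL
Rate = 13.1 units/hr ÷ 0.6097561 units/mL = 21.484 mL/hr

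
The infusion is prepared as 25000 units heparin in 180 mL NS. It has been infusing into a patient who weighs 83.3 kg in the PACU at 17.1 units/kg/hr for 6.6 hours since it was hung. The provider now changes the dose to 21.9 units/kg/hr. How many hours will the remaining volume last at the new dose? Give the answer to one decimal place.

Initial rate:
Dose = 17.1 units/kg/hr × 83.3 kg = 1424.43 units/hr
Concentration = 25000 units ÷ 180 mL = 138.8889 units/mL
Rate = 1424.43 units/hr ÷ 138.8889 units/mL = 10.2559 mL/hr
Volume infused so far = 10.2559 mL/hr × 6.6 hr = 67.68891 mL
Volume remaining = 180 − 67.68891 = 112.3111 mL
New rate:
Dose = 21.9 units/kg/hr × 83.3 kg = 1824.27 units/hr
Rate = 1824.27 units/hr ÷ 138.8889 units/mL = 13.13474 mL/hr
Time remaining = 112.3111 mL ÷ 13.13474 mL/hr = 8.550687 hr

8.6 hours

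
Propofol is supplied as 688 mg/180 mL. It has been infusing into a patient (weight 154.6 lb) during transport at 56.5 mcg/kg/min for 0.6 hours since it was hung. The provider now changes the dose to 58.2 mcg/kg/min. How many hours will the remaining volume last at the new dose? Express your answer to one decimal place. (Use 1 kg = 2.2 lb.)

2.2 hours

Initial rate:
Weight = 154.6 lb ÷ 2.2 lb/kg = 70.27273 kg
Dose = 56.5 mcg/kg/min × 70.27273 kg = 3970.409 mcg/min
3970.409 mcg/min × 60 min/hr = 238224.5 mcg/hr
Concentration = 688 mg ÷ 180 mL = 3.822222 mg/mL = 3822.222 mcg/mL
Rate = 238224.5 mcg/hr ÷ 3822.222 mcg/mL = 62.32619 mL/hr
Volume infused so far = 62.32619 mL/hr × 0.6 hr = 37.39571 mL
Volume remaining = 180 − 37.39571 = 142.6043 mL
New rate:
Dose = 58.2 mcg/kg/min × 70.27273 kg = 4089.873 mcg/min
4089.873 mcg/min × 60 min/hr = 245392.4 mcg/hr
Rate = 245392.4 mcg/hr ÷ 3822.222 mcg/mL = 64.20149 mL/hr
Time remaining = 142.6043 mL ÷ 64.20149 mL/hr = 2.221199 hr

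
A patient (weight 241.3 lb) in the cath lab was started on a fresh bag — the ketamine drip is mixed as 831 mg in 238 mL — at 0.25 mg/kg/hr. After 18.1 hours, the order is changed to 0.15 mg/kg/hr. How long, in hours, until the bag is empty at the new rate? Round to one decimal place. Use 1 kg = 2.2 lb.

Initial rate:
Weight = 241.3 lb ÷ 2.2 lb/kg = 109.6818 kg
Dose = 0.25 mg/kg/hr × 109.6818 kg = 27.42045 mg/hr
Concentration = 831 mg ÷ 238 mL = 3.491597 mg/mL
Rate = 27.42045 mg/hr ÷ 3.491597 mg/mL = 7.853271 mL/hr
Volume infused so far = 7.853271 mL/hr × 18.1 hr = 142.1442 mL
Volume remaining = 238 − 142.1442 = 95.8558 mL
New rate:
Dose = 0.15 mg/kg/hr × 109.6818 kg = 16.45227 mg/hr
Rate = 16.45227 mg/hr ÷ 3.491597 mg/mL = 4.711963 mL/hr
Time remaining = 95.8558 mL ÷ 4.711963 mL/hr = 20.34307 hr

20.3 hours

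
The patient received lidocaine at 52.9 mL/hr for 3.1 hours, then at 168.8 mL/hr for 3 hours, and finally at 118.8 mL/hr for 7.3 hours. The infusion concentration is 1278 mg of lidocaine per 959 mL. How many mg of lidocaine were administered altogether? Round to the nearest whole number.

2049 mg

Concentration = 1278 mg ÷ 959 mL = 1.332638 mg/mL
Stage 1: 52.9 mL/hr × 3.1 hr = 163.99 mL → 163.99 mL × 1.332638 mg/mL = 218.5393 mg
Stage 2: 168.8 mL/hr × 3 hr = 506.4 mL → 506.4 mL × 1.332638 mg/mL = 674.848 mg
Stage 3: 118.8 mL/hr × 7.3 hr = 867.24 mL → 867.24 mL × 1.332638 mg/mL = 1155.717 mg
Total = 218.5393 + 674.848 + 1155.717 = 2049.104 mg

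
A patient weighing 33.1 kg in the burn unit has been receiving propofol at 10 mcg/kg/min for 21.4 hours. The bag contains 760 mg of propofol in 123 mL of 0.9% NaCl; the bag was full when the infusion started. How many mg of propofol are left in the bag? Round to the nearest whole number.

335 mg

Dose = 10 mcg/kg/min × 33.1 kg = 331 mcg/min
331 mcg/min × 60 min/hr = 19860 mcg/hr
Concentration = 760 mg ÷ 123 mL = 6.178862 mg/mL = 6178.862 mcg/mL
Rate = 19860 mcg/hr ÷ 6178.862 mcg/mL = 3.214184 mL/hr
Volume infused = 3.214184 mL/hr × 21.4 hr = 68.78354 mL
Volume remaining = 123 − 68.78354 = 54.21646 mL
Drug remaining = 54.21646 mL × 6178.862 mcg/mL = 334996 mcg = 334.996 mg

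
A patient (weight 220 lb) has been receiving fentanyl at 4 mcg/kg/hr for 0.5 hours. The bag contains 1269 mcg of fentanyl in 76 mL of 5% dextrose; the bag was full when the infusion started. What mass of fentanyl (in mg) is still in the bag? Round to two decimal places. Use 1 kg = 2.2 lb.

Weight = 220 lb ÷ 2.2 lb/kg = 100 kg
Dose = 4 mcg/kg/hr × 100 kg = 400 mcg/hr
Concentration = 1269 mcg ÷ 76 mL = 16.69737 mcg/mL
Rate = 400 mcg/hr ÷ 16.69737 mcg/mL = 23.95587 mL/hr
Volume infused = 23.95587 mL/hr × 0.5 hr = 11.97794 mL
Volume remaining = 76 − 11.97794 = 64.02206 mL
Drug remaining = 64.02206 mL × 16.69737 mcg/mL = 1069 mcg = 1.069 mg

1.07 mg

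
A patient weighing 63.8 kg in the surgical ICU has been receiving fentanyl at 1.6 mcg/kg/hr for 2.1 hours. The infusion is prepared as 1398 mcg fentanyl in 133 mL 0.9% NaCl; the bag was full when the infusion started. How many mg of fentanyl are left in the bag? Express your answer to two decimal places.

Dose = 1.6 mcg/kg/hr × 63.8 kg = 102.08 mcg/hr
Concentration = 1398 mcg ÷ 133 mL = 10.51128 mcg/mL
Rate = 102.08 mcg/hr ÷ 10.51128 mcg/mL = 9.711474 mL/hr
Volume infused = 9.711474 mL/hr × 2.1 hr = 20.39409 mL
Volume remaining = 133 − 20.39409 = 112.6059 mL
Drug remaining = 112.6059 mL × 10.51128 mcg/mL = 1183.632 mcg = 1.183632 mg

1.18 mg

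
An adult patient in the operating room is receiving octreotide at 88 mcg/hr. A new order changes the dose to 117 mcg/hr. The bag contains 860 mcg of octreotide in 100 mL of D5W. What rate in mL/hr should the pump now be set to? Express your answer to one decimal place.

Concentration = 860 mcg ÷ 100 mL = 8.6 mcg/mL
Rate = 117 mcg/hr ÷ 8.6 mcg/mL = 13.60465 mL/hr

13.6 mL/hr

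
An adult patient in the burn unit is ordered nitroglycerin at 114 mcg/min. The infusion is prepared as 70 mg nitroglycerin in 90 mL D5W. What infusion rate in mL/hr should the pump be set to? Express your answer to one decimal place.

8.8 mL/hr

114 mcg/min × 60 min/hr = 6840 mcg/hr
Concentration = 70 mg ÷ 90 mL = 0.7777778 mg/mL = 777.7778 mcg/mL
Rate = 6840 mcg/hr ÷ 777.7778 mcg/mL = 8.794286 mL/hr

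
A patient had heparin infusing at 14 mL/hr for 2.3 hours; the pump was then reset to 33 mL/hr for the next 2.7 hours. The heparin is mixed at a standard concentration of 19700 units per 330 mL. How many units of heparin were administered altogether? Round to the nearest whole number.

7241 units

Concentration = 19700 units ÷ 330 mL = 59.69697 units/mL
Stage 1: 14 mL/hr × 2.3 hr = 32.2 mL → 32.2 mL × 59.69697 units/mL = 1922.242 units
Stage 2: 33 mL/hr × 2.7 hr = 89.1 mL → 89.1 mL × 59.69697 units/mL = 5319 units
Total = 1922.242 + 5319 = 7241.242 units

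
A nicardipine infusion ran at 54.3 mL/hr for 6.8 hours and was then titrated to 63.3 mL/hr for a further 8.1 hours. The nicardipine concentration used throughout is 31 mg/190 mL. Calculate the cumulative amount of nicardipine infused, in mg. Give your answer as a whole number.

144 mg

Concentration = 31 mg ÷ 190 mL = 0.1631579 mg/mL
Stage 1: 54.3 mL/hr × 6.8 hr = 369.24 mL → 369.24 mL × 0.1631579 mg/mL = 60.24442 mg
Stage 2: 63.3 mL/hr × 8.1 hr = 512.73 mL → 512.73 mL × 0.1631579 mg/mL = 83.65595 mg
Total = 60.24442 + 83.65595 = 143.9004 mg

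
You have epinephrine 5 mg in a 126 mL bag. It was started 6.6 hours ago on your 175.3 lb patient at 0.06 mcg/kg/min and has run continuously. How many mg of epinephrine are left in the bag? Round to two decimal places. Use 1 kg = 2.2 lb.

Weight = 175.3 lb ÷ 2.2 lb/kg = 79.68182 kg
Dose = 0.06 mcg/kg/min × 79.68182 kg = 4.780909 mcg/min
4.780909 mcg/min × 60 min/hr = 286.8545 mcg/hr
Concentration = 5 mg ÷ 126 mL = 0.03968254 mg/mL = 39.68254 mcg/mL
Rate = 286.8545 mcg/hr ÷ 39.68254 mcg/mL = 7.228735 mL/hr
Volume infused = 7.228735 mL/hr × 6.6 hr = 47.70965 mL
Volume remaining = 126 − 47.70965 = 78.29035 mL
Drug remaining = 78.29035 mL × 39.68254 mcg/mL = 3106.76 mcg = 3.10676 mg

3.11 mg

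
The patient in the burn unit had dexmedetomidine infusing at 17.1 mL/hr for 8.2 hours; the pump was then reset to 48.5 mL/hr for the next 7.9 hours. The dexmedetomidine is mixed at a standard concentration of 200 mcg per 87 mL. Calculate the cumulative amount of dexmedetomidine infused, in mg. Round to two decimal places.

1.20 mg

Concentration = 200 mcg ÷ 87 mL = 2.298851 mcg/mL
Stage 1: 17.1 mL/hr × 8.2 hr = 140.22 mL → 140.22 mL × 2.298851 mcg/mL = 322.3448 mcg
Stage 2: 48.5 mL/hr × 7.9 hr = 383.15 mL → 383.15 mL × 2.298851 mcg/mL = 880.8046 mcg
Total = 322.3448 + 880.8046 = 1203.149 mcg = 1.203149 mg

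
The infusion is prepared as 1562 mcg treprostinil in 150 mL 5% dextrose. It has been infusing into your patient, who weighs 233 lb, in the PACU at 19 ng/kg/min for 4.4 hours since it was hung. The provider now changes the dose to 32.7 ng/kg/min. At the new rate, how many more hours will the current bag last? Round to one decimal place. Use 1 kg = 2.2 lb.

5.0 hours

Initial rate:
Weight = 233 lb ÷ 2.2 lb/kg = 105.9091 kg
Dose = 19 ng/kg/min × 105.9091 kg = 2012.273 ng/min
2012.273 ng/min × 60 min/hr = 120736.4 ng/hr
Concentration = 1562 mcg ÷ 150 mL = 10.41333 mcg/mL = 10413.33 ng/mL
Rate = 120736.4 ng/hr ÷ 10413.33 ng/mL = 11.5944 mL/hr
Volume infused so far = 11.5944 mL/hr × 4.4 hr = 51.01536 mL
Volume remaining = 150 − 51.01536 = 98.98464 mL
New rate:
Dose = 32.7 ng/kg/min × 105.9091 kg = 3463.227 ng/min
3463.227 ng/min × 60 min/hr = 207793.6 ng/hr
Rate = 207793.6 ng/hr ÷ 10413.33 ng/mL = 19.95457 mL/hr
Time remaining = 98.98464 mL ÷ 19.95457 mL/hr = 4.960498 hr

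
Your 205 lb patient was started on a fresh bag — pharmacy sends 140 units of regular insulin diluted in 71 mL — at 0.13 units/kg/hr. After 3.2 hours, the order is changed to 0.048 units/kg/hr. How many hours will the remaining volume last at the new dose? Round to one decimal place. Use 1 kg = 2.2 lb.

Initial rate:
Weight = 205 lb ÷ 2.2 lb/kg = 93.18182 kg
Dose = 0.13 units/kg/hr × 93.18182 kg = 12.11364 units/hr
Concentration = 140 units ÷ 71 mL = 1.971831 units/mL
Rate = 12.11364 units/hr ÷ 1.971831 units/mL = 6.143344 mL/hr
Volume infused so far = 6.143344 mL/hr × 3.2 hr = 19.6587 mL
Volume remaining = 71 − 19.6587 = 51.3413 mL
New rate:
Dose = 0.048 units/kg/hr × 93.18182 kg = 4.472727 units/hr
Rate = 4.472727 units/hr ÷ 1.971831 units/mL = 2.268312 mL/hr
Time remaining = 51.3413 mL ÷ 2.268312 mL/hr = 22.63415 hr

22.6 hours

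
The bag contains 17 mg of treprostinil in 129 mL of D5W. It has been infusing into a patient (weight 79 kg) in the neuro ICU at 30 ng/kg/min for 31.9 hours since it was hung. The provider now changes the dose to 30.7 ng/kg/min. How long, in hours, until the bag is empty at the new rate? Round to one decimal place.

85.7 hours

Initial rate:
Dose = 30 ng/kg/min × 79 kg = 2370 ng/min
2370 ng/min × 60 min/hr = 142200 ng/hr
Concentration = 17 mg ÷ 129 mL = 0.1317829 mg/mL = 131782.9 ng/mL
Rate = 142200 ng/hr ÷ 131782.9 ng/mL = 1.079047 mL/hr
Volume infused so far = 1.079047 mL/hr × 31.9 hr = 34.4216 mL
Volume remaining = 129 − 34.4216 = 94.5784 mL
New rate:
Dose = 30.7 ng/kg/min × 79 kg = 2425.3 ng/min
2425.3 ng/min × 60 min/hr = 145518 ng/hr
Rate = 145518 ng/hr ÷ 131782.9 ng/mL = 1.104225 mL/hr
Time remaining = 94.5784 mL ÷ 1.104225 mL/hr = 85.6514 hr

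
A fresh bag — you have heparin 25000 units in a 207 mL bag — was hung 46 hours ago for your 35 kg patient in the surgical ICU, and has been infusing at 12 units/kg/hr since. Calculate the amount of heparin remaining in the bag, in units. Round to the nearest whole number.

Dose = 12 units/kg/hr × 35 kg = 420 units/hr
Concentration = 25000 units ÷ 207 mL = 120.7729 units/mL
Rate = 420 units/hr ÷ 120.7729 units/mL = 3.4776 mL/hr
Volume infused = 3.4776 mL/hr × 46 hr = 159.9696 mL
Volume remaining = 207 − 159.9696 = 47.0304 mL
Drug remaining = 47.0304 mL × 120.7729 units/mL = 5680 units

5680 units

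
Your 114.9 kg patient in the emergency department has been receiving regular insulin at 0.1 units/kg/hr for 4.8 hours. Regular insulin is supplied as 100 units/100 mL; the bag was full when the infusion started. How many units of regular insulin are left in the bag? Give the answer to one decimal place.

Dose = 0.1 units/kg/hr × 114.9 kg = 11.49 units/hr
Concentration = 100 units ÷ 100 mL = 1 units/mL
Rate = 11.49 units/hr ÷ 1 units/mL = 11.49 mL/hr
Volume infused = 11.49 mL/hr × 4.8 hr = 55.152 mL
Volume remaining = 100 − 55.152 = 44.848 mL
Drug remaining = 44.848 mL × 1 units/mL = 44.848 units

44.8 units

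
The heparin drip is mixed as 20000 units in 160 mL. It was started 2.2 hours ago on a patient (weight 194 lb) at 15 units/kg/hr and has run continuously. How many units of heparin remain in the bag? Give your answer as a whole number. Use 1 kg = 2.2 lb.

17090 units

Weight = 194 lb ÷ 2.2 lb/kg = 88.18182 kg
Dose = 15 units/kg/hr × 88.18182 kg = 1322.727 units/hr
Concentration = 20000 units ÷ 160 mL = 125 units/mL
Rate = 1322.727 units/hr ÷ 125 units/mL = 10.58182 mL/hr
Volume infused = 10.58182 mL/hr × 2.2 hr = 23.28 mL
Volume remaining = 160 − 23.28 = 136.72 mL
Drug remaining = 136.72 mL × 125 units/mL = 17090 units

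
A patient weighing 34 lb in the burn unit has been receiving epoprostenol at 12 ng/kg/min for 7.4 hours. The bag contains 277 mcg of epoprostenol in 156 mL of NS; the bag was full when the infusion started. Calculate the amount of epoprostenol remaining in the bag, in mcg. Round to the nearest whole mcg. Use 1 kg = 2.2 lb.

Weight = 34 lb ÷ 2.2 lb/kg = 15.45455 kg
Dose = 12 ng/kg/min × 15.45455 kg = 185.4545 ng/min
185.4545 ng/min × 60 min/hr = 11127.27 ng/hr
Concentration = 277 mcg ÷ 156 mL = 1.775641 mcg/mL = 1775.641 ng/mL
Rate = 11127.27 ng/hr ÷ 1775.641 ng/mL = 6.266623 mL/hr
Volume infused = 6.266623 mL/hr × 7.4 hr = 46.37301 mL
Volume remaining = 156 − 46.37301 = 109.627 mL
Drug remaining = 109.627 mL × 1775.641 ng/mL = 194658.2 ng = 194.6582 mcg

195 mcg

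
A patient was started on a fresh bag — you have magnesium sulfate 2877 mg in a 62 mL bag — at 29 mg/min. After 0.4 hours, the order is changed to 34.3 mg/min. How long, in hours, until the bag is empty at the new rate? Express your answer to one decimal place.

1.1 hours

Initial rate:
29 mg/min × 60 min/hr = 1740 mg/hr
Concentration = 2877 mg ÷ 62 mL = 46.40323 mg/mL
Rate = 1740 mg/hr ÷ 46.40323 mg/mL = 37.49739 mL/hr
Volume infused so far = 37.49739 mL/hr × 0.4 hr = 14.99896 mL
Volume remaining = 62 − 14.99896 = 47.00104 mL
New rate:
34.3 mg/min × 60 min/hr = 2058 mg/hr
Rate = 2058 mg/hr ÷ 46.40323 mg/mL = 44.35036 mL/hr
Time remaining = 47.00104 mL ÷ 44.35036 mL/hr = 1.059767 hr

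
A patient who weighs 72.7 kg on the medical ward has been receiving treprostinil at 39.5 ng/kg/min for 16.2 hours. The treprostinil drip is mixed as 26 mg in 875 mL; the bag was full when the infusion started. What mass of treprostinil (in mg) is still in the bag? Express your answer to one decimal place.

23.2 mg

Dose = 39.5 ng/kg/min × 72.7 kg = 2871.65 ng/min
2871.65 ng/min × 60 min/hr = 172299 ng/hr
Concentration = 26 mg ÷ 875 mL = 0.02971429 mg/mL = 29714.29 ng/mL
Rate = 172299 ng/hr ÷ 29714.29 ng/mL = 5.798524 mL/hr
Volume infused = 5.798524 mL/hr × 16.2 hr = 93.93609 mL
Volume remaining = 875 − 93.93609 = 781.0639 mL
Drug remaining = 781.0639 mL × 29714.29 ng/mL = 23208756 ng = 23.20876 mg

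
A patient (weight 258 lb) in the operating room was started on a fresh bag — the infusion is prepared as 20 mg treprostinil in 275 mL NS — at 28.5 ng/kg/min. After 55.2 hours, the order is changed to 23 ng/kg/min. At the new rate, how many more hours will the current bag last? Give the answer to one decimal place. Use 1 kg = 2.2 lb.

55.2 hours

Initial rate:
Weight = 258 lb ÷ 2.2 lb/kg = 117.2727 kg
Dose = 28.5 ng/kg/min × 117.2727 kg = 3342.273 ng/min
3342.273 ng/min × 60 min/hr = 200536.4 ng/hr
Concentration = 20 mg ÷ 275 mL = 0.07272727 mg/mL = 72727.27 ng/mL
Rate = 200536.4 ng/hr ÷ 72727.27 ng/mL = 2.757375 mL/hr
Volume infused so far = 2.757375 mL/hr × 55.2 hr = 152.2071 mL
Volume remaining = 275 − 152.2071 = 122.7929 mL
New rate:
Dose = 23 ng/kg/min × 117.2727 kg = 2697.273 ng/min
2697.273 ng/min × 60 min/hr = 161836.4 ng/hr
Rate = 161836.4 ng/hr ÷ 72727.27 ng/mL = 2.22525 mL/hr
Time remaining = 122.7929 mL ÷ 2.22525 mL/hr = 55.18162 hr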